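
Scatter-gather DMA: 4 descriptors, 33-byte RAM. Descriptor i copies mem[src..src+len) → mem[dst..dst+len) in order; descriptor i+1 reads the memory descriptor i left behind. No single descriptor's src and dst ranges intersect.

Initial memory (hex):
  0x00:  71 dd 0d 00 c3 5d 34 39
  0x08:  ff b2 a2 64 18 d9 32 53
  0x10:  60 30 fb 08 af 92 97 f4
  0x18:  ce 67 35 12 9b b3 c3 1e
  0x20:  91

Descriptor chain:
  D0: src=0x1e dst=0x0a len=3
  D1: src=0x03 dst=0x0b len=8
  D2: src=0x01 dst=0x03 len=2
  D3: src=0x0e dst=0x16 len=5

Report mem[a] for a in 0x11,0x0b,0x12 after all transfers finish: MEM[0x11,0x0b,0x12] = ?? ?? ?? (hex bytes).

[0] 0x1e->0x0a len=3 : c3 1e 91
[1] 0x03->0x0b len=8 : 00 c3 5d 34 39 ff b2 c3
[2] 0x01->0x03 len=2 : dd 0d
[3] 0x0e->0x16 len=5 : 34 39 ff b2 c3
query mem[0x11]=0xb2, mem[0x0b]=0x00, mem[0x12]=0xc3

MEM[0x11,0x0b,0x12] = b2 00 c3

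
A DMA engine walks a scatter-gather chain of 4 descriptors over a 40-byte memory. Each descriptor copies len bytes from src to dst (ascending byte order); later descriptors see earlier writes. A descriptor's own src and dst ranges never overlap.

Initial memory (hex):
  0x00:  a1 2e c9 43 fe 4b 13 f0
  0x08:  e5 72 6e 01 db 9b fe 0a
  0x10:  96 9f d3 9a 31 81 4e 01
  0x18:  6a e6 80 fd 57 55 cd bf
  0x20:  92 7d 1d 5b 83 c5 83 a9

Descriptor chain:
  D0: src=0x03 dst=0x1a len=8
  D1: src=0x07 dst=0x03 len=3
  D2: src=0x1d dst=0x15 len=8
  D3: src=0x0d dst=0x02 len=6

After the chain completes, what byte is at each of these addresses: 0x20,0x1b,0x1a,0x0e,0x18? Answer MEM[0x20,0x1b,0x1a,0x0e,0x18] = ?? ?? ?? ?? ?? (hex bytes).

#0 dst[0x1a+8] := {0x43,0xfe,0x4b,0x13,0xf0,0xe5,0x72,0x6e}
#1 dst[0x03+3] := {0xf0,0xe5,0x72}
#2 dst[0x15+8] := {0x13,0xf0,0xe5,0x72,0x6e,0x1d,0x5b,0x83}
#3 dst[0x02+6] := {0x9b,0xfe,0x0a,0x96,0x9f,0xd3}
query mem[0x20]=0x72, mem[0x1b]=0x5b, mem[0x1a]=0x1d, mem[0x0e]=0xfe, mem[0x18]=0x72

MEM[0x20,0x1b,0x1a,0x0e,0x18] = 72 5b 1d fe 72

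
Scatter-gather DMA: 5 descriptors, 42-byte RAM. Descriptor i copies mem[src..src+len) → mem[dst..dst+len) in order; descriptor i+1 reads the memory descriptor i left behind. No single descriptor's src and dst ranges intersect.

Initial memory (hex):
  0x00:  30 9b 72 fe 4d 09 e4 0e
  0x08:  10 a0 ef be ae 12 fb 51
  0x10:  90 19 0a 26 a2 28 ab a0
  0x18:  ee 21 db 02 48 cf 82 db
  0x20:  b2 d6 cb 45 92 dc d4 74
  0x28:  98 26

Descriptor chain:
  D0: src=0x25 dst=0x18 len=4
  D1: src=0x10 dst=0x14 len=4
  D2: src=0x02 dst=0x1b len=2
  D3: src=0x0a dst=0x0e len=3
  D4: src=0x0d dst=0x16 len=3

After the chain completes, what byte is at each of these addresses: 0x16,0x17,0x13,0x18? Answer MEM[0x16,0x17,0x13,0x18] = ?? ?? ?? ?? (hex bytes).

MEM[0x16,0x17,0x13,0x18] = 12 ef 26 be

  after D0: wrote 4B at 0x18 = dcd47498
  after D1: wrote 4B at 0x14 = 90190a26
  after D2: wrote 2B at 0x1b = 72fe
  after D3: wrote 3B at 0x0e = efbeae
  after D4: wrote 3B at 0x16 = 12efbe
query mem[0x16]=0x12, mem[0x17]=0xef, mem[0x13]=0x26, mem[0x18]=0xbe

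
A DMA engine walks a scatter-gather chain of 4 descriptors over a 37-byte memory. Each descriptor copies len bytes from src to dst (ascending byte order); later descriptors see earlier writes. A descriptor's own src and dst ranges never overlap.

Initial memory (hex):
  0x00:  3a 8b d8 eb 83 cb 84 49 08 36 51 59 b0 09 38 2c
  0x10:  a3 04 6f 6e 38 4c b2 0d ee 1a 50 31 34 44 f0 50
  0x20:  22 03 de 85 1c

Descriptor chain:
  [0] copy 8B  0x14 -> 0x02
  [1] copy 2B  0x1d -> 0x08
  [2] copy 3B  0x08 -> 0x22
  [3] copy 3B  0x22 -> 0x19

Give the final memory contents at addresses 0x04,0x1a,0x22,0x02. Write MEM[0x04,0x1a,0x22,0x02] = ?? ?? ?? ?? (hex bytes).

[0] 0x14->0x02 len=8 : 38 4c b2 0d ee 1a 50 31
[1] 0x1d->0x08 len=2 : 44 f0
[2] 0x08->0x22 len=3 : 44 f0 51
[3] 0x22->0x19 len=3 : 44 f0 51
query mem[0x04]=0xb2, mem[0x1a]=0xf0, mem[0x22]=0x44, mem[0x02]=0x38

MEM[0x04,0x1a,0x22,0x02] = b2 f0 44 38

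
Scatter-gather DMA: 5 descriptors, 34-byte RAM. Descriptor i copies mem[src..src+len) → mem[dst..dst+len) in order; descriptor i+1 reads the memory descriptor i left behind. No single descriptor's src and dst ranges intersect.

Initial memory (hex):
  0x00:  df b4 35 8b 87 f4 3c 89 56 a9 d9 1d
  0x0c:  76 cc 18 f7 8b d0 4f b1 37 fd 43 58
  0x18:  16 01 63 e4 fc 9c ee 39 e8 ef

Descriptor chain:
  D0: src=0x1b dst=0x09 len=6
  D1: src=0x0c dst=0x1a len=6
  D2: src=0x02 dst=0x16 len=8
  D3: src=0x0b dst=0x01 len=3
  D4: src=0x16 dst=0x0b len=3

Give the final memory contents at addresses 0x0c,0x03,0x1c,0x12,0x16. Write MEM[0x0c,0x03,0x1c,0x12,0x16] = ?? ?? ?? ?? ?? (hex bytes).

MEM[0x0c,0x03,0x1c,0x12,0x16] = 8b 39 56 4f 35

D0: mem[0x09..0x0e] <- [e4 fc 9c ee 39 e8]
D1: mem[0x1a..0x1f] <- [ee 39 e8 f7 8b d0]
D2: mem[0x16..0x1d] <- [35 8b 87 f4 3c 89 56 e4]
D3: mem[0x01..0x03] <- [9c ee 39]
D4: mem[0x0b..0x0d] <- [35 8b 87]
query mem[0x0c]=0x8b, mem[0x03]=0x39, mem[0x1c]=0x56, mem[0x12]=0x4f, mem[0x16]=0x35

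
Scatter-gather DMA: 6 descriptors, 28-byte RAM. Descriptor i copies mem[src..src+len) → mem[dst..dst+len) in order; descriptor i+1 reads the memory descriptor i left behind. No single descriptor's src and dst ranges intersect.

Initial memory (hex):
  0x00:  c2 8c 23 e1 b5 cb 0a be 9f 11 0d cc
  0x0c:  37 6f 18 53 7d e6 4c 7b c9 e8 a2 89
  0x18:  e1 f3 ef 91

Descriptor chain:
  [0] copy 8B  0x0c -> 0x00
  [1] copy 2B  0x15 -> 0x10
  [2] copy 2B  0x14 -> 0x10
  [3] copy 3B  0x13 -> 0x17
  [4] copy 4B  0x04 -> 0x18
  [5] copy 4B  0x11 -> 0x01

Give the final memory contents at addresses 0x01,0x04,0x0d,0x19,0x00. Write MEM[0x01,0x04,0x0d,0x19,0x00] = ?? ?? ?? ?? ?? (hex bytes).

D0: mem[0x00..0x07] <- [37 6f 18 53 7d e6 4c 7b]
D1: mem[0x10..0x11] <- [e8 a2]
D2: mem[0x10..0x11] <- [c9 e8]
D3: mem[0x17..0x19] <- [7b c9 e8]
D4: mem[0x18..0x1b] <- [7d e6 4c 7b]
D5: mem[0x01..0x04] <- [e8 4c 7b c9]
query mem[0x01]=0xe8, mem[0x04]=0xc9, mem[0x0d]=0x6f, mem[0x19]=0xe6, mem[0x00]=0x37

MEM[0x01,0x04,0x0d,0x19,0x00] = e8 c9 6f e6 37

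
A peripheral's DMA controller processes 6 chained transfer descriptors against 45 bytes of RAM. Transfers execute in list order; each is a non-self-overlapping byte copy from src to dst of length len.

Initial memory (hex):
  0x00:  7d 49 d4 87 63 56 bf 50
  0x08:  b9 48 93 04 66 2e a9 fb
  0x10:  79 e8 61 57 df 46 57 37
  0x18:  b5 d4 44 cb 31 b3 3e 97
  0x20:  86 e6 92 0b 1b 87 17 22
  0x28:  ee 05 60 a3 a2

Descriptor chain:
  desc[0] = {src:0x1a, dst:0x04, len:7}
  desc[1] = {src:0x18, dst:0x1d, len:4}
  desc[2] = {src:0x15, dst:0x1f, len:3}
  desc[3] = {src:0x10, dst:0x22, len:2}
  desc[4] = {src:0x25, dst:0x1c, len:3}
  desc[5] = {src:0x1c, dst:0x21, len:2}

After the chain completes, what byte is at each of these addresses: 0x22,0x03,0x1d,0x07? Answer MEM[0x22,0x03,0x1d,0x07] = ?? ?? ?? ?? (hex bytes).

[0] 0x1a->0x04 len=7 : 44 cb 31 b3 3e 97 86
[1] 0x18->0x1d len=4 : b5 d4 44 cb
[2] 0x15->0x1f len=3 : 46 57 37
[3] 0x10->0x22 len=2 : 79 e8
[4] 0x25->0x1c len=3 : 87 17 22
[5] 0x1c->0x21 len=2 : 87 17
query mem[0x22]=0x17, mem[0x03]=0x87, mem[0x1d]=0x17, mem[0x07]=0xb3

MEM[0x22,0x03,0x1d,0x07] = 17 87 17 b3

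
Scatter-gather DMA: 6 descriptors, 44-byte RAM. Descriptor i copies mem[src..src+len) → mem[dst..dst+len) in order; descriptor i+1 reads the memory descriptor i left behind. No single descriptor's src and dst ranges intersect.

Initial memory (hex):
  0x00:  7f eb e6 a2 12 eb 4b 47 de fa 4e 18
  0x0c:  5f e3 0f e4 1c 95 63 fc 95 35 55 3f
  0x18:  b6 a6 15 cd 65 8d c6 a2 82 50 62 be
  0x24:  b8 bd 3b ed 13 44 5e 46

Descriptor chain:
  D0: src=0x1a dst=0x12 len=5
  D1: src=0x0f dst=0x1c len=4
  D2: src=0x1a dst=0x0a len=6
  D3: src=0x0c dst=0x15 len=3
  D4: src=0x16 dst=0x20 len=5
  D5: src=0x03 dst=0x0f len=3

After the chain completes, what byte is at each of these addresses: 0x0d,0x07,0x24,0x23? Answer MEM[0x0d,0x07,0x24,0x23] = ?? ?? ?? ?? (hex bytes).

  after D0: wrote 5B at 0x12 = 15cd658dc6
  after D1: wrote 4B at 0x1c = e41c9515
  after D2: wrote 6B at 0x0a = 15cde41c9515
  after D3: wrote 3B at 0x15 = e41c95
  after D4: wrote 5B at 0x20 = 1c95b6a615
  after D5: wrote 3B at 0x0f = a212eb
query mem[0x0d]=0x1c, mem[0x07]=0x47, mem[0x24]=0x15, mem[0x23]=0xa6

MEM[0x0d,0x07,0x24,0x23] = 1c 47 15 a6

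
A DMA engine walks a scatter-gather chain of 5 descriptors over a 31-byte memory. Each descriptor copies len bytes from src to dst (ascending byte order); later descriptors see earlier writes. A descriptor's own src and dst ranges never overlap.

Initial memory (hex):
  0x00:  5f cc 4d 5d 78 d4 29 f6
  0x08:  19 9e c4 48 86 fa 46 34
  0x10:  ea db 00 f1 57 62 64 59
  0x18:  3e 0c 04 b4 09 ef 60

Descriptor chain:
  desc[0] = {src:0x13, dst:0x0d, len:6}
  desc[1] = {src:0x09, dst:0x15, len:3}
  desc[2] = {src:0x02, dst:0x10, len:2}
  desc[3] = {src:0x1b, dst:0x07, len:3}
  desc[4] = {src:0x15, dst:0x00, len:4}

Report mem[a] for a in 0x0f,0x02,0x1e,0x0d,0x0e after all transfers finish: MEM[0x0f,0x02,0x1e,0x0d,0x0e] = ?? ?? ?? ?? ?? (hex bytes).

D0: mem[0x0d..0x12] <- [f1 57 62 64 59 3e]
D1: mem[0x15..0x17] <- [9e c4 48]
D2: mem[0x10..0x11] <- [4d 5d]
D3: mem[0x07..0x09] <- [b4 09 ef]
D4: mem[0x00..0x03] <- [9e c4 48 3e]
query mem[0x0f]=0x62, mem[0x02]=0x48, mem[0x1e]=0x60, mem[0x0d]=0xf1, mem[0x0e]=0x57

MEM[0x0f,0x02,0x1e,0x0d,0x0e] = 62 48 60 f1 57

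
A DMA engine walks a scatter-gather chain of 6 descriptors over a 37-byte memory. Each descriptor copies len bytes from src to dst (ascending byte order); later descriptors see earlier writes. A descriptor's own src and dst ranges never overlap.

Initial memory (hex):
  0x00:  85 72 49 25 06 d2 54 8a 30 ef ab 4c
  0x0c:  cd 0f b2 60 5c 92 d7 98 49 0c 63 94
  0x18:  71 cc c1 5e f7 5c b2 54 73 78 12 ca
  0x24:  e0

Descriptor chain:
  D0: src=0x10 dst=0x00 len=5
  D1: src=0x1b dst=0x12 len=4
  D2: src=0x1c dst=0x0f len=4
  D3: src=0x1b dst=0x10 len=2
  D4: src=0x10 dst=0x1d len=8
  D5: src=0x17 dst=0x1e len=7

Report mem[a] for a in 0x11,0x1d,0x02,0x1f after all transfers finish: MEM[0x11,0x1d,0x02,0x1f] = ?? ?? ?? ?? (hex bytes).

MEM[0x11,0x1d,0x02,0x1f] = f7 5e d7 71

  after D0: wrote 5B at 0x00 = 5c92d79849
  after D1: wrote 4B at 0x12 = 5ef75cb2
  after D2: wrote 4B at 0x0f = f75cb254
  after D3: wrote 2B at 0x10 = 5ef7
  after D4: wrote 8B at 0x1d = 5ef754f75cb26394
  after D5: wrote 7B at 0x1e = 9471ccc15ef75e
query mem[0x11]=0xf7, mem[0x1d]=0x5e, mem[0x02]=0xd7, mem[0x1f]=0x71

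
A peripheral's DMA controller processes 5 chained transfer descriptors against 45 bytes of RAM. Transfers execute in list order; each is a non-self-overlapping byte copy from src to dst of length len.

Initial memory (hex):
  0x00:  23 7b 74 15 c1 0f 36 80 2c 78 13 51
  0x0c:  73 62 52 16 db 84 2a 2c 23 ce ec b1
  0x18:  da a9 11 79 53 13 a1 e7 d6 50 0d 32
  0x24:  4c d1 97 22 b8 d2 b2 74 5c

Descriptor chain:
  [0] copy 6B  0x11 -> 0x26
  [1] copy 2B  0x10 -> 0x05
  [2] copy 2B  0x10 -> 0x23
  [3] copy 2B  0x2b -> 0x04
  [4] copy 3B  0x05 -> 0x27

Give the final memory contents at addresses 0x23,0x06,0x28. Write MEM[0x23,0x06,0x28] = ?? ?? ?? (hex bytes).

MEM[0x23,0x06,0x28] = db 84 84

D0: mem[0x26..0x2b] <- [84 2a 2c 23 ce ec]
D1: mem[0x05..0x06] <- [db 84]
D2: mem[0x23..0x24] <- [db 84]
D3: mem[0x04..0x05] <- [ec 5c]
D4: mem[0x27..0x29] <- [5c 84 80]
query mem[0x23]=0xdb, mem[0x06]=0x84, mem[0x28]=0x84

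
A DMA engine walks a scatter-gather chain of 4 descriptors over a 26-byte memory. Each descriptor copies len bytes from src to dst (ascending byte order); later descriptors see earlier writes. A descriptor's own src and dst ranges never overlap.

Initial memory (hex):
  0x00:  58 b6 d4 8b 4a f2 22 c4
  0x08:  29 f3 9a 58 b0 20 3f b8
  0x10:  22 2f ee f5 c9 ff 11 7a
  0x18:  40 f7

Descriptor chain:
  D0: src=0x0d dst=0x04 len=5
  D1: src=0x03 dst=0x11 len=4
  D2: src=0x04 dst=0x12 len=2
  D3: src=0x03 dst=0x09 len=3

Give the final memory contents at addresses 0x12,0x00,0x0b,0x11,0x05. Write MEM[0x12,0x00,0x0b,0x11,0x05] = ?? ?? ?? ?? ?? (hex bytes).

#0 dst[0x04+5] := {0x20,0x3f,0xb8,0x22,0x2f}
#1 dst[0x11+4] := {0x8b,0x20,0x3f,0xb8}
#2 dst[0x12+2] := {0x20,0x3f}
#3 dst[0x09+3] := {0x8b,0x20,0x3f}
query mem[0x12]=0x20, mem[0x00]=0x58, mem[0x0b]=0x3f, mem[0x11]=0x8b, mem[0x05]=0x3f

MEM[0x12,0x00,0x0b,0x11,0x05] = 20 58 3f 8b 3f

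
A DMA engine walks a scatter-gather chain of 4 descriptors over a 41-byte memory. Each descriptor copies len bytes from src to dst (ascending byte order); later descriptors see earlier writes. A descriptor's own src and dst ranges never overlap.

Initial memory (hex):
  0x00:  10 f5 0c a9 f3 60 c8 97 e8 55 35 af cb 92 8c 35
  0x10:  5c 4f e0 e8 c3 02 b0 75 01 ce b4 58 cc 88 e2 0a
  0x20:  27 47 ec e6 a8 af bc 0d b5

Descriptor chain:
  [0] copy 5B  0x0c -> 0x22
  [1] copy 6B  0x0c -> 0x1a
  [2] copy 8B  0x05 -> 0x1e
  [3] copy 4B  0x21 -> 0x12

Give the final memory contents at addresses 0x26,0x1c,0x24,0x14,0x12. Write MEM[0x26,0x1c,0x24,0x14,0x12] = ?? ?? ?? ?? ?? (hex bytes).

MEM[0x26,0x1c,0x24,0x14,0x12] = 5c 8c af 35 e8

#0 dst[0x22+5] := {0xcb,0x92,0x8c,0x35,0x5c}
#1 dst[0x1a+6] := {0xcb,0x92,0x8c,0x35,0x5c,0x4f}
#2 dst[0x1e+8] := {0x60,0xc8,0x97,0xe8,0x55,0x35,0xaf,0xcb}
#3 dst[0x12+4] := {0xe8,0x55,0x35,0xaf}
query mem[0x26]=0x5c, mem[0x1c]=0x8c, mem[0x24]=0xaf, mem[0x14]=0x35, mem[0x12]=0xe8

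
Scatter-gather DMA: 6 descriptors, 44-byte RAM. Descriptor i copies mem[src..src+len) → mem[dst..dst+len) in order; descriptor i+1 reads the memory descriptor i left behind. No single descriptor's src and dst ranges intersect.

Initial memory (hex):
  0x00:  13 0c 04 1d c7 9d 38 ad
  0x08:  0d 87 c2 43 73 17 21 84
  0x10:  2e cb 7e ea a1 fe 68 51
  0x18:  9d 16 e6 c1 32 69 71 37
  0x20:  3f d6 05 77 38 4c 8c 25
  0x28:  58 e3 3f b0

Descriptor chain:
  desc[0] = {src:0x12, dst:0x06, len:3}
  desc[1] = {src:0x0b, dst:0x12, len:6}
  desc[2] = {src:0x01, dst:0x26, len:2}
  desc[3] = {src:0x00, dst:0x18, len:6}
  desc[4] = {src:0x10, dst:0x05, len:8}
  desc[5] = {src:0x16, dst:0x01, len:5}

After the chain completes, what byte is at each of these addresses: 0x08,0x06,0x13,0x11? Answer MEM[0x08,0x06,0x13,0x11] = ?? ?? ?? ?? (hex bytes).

MEM[0x08,0x06,0x13,0x11] = 73 cb 73 cb

  after D0: wrote 3B at 0x06 = 7eeaa1
  after D1: wrote 6B at 0x12 = 43731721842e
  after D2: wrote 2B at 0x26 = 0c04
  after D3: wrote 6B at 0x18 = 130c041dc79d
  after D4: wrote 8B at 0x05 = 2ecb43731721842e
  after D5: wrote 5B at 0x01 = 842e130c04
query mem[0x08]=0x73, mem[0x06]=0xcb, mem[0x13]=0x73, mem[0x11]=0xcb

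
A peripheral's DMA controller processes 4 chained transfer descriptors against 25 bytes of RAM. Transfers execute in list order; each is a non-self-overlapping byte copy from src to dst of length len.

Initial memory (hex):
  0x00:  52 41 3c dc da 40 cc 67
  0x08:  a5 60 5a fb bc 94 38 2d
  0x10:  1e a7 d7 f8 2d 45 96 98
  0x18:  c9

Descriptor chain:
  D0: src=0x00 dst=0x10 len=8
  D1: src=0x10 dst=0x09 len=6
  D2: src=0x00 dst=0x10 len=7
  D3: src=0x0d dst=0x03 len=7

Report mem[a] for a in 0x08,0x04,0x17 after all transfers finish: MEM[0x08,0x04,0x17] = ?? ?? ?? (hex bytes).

MEM[0x08,0x04,0x17] = 3c 40 67

  after D0: wrote 8B at 0x10 = 52413cdcda40cc67
  after D1: wrote 6B at 0x09 = 52413cdcda40
  after D2: wrote 7B at 0x10 = 52413cdcda40cc
  after D3: wrote 7B at 0x03 = da402d52413cdc
query mem[0x08]=0x3c, mem[0x04]=0x40, mem[0x17]=0x67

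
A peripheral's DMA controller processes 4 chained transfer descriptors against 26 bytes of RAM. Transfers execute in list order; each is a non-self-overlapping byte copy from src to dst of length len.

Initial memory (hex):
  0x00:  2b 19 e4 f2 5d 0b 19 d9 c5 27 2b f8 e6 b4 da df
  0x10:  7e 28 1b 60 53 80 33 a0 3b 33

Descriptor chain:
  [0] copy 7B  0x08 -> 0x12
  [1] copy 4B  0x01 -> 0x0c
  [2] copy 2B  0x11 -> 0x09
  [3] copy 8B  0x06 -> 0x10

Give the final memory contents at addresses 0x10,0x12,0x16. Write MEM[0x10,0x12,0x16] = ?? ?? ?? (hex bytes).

MEM[0x10,0x12,0x16] = 19 c5 19

  after D0: wrote 7B at 0x12 = c5272bf8e6b4da
  after D1: wrote 4B at 0x0c = 19e4f25d
  after D2: wrote 2B at 0x09 = 28c5
  after D3: wrote 8B at 0x10 = 19d9c528c5f819e4
query mem[0x10]=0x19, mem[0x12]=0xc5, mem[0x16]=0x19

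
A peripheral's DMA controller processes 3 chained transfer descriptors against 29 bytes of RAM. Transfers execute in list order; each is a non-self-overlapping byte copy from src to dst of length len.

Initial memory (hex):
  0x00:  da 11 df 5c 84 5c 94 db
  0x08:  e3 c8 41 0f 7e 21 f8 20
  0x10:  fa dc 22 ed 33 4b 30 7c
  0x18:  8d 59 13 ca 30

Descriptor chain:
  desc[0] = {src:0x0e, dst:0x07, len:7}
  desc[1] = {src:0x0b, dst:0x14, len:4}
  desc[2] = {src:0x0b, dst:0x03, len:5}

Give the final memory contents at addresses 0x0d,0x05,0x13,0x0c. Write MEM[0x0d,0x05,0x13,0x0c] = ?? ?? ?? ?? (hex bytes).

  after D0: wrote 7B at 0x07 = f820fadc22ed33
  after D1: wrote 4B at 0x14 = 22ed33f8
  after D2: wrote 5B at 0x03 = 22ed33f820
query mem[0x0d]=0x33, mem[0x05]=0x33, mem[0x13]=0xed, mem[0x0c]=0xed

MEM[0x0d,0x05,0x13,0x0c] = 33 33 ed ed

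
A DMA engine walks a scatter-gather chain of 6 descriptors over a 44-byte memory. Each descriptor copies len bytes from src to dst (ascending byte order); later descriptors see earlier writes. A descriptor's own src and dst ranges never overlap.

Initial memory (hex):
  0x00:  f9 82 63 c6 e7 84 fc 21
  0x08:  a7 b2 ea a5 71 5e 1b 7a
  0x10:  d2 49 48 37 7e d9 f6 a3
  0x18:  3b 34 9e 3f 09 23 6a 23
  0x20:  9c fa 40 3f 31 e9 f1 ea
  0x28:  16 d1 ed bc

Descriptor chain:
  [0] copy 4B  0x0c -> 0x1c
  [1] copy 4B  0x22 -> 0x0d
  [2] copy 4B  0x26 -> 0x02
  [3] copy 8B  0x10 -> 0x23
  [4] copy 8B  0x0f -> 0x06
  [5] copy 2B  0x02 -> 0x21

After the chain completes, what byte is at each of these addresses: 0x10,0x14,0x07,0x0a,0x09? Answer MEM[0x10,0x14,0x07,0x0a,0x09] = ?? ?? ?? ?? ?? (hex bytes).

MEM[0x10,0x14,0x07,0x0a,0x09] = e9 7e e9 37 48

#0 dst[0x1c+4] := {0x71,0x5e,0x1b,0x7a}
#1 dst[0x0d+4] := {0x40,0x3f,0x31,0xe9}
#2 dst[0x02+4] := {0xf1,0xea,0x16,0xd1}
#3 dst[0x23+8] := {0xe9,0x49,0x48,0x37,0x7e,0xd9,0xf6,0xa3}
#4 dst[0x06+8] := {0x31,0xe9,0x49,0x48,0x37,0x7e,0xd9,0xf6}
#5 dst[0x21+2] := {0xf1,0xea}
query mem[0x10]=0xe9, mem[0x14]=0x7e, mem[0x07]=0xe9, mem[0x0a]=0x37, mem[0x09]=0x48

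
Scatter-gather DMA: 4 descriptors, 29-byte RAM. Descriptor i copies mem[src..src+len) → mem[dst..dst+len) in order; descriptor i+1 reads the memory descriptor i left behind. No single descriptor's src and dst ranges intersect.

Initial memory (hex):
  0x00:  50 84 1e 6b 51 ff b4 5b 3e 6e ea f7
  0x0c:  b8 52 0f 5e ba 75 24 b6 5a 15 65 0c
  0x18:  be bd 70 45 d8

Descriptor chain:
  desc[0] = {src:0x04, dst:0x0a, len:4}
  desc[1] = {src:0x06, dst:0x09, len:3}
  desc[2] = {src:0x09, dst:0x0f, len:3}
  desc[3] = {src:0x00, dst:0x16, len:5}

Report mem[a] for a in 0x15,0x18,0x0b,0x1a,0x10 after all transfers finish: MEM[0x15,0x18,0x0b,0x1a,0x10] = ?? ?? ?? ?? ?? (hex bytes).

  after D0: wrote 4B at 0x0a = 51ffb45b
  after D1: wrote 3B at 0x09 = b45b3e
  after D2: wrote 3B at 0x0f = b45b3e
  after D3: wrote 5B at 0x16 = 50841e6b51
query mem[0x15]=0x15, mem[0x18]=0x1e, mem[0x0b]=0x3e, mem[0x1a]=0x51, mem[0x10]=0x5b

MEM[0x15,0x18,0x0b,0x1a,0x10] = 15 1e 3e 51 5b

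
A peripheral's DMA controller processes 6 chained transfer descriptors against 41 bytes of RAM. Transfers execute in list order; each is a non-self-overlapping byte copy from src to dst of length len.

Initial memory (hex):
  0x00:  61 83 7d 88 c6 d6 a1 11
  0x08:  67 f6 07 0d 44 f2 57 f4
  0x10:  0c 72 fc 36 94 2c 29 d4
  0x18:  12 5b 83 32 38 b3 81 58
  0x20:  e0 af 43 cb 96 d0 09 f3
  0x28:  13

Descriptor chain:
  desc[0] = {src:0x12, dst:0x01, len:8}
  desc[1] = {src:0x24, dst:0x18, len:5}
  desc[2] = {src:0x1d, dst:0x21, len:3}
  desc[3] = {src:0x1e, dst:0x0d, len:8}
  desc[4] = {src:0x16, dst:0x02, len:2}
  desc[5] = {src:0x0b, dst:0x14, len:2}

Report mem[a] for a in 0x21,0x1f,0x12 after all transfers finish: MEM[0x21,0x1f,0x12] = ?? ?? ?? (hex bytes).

[0] 0x12->0x01 len=8 : fc 36 94 2c 29 d4 12 5b
[1] 0x24->0x18 len=5 : 96 d0 09 f3 13
[2] 0x1d->0x21 len=3 : b3 81 58
[3] 0x1e->0x0d len=8 : 81 58 e0 b3 81 58 96 d0
[4] 0x16->0x02 len=2 : 29 d4
[5] 0x0b->0x14 len=2 : 0d 44
query mem[0x21]=0xb3, mem[0x1f]=0x58, mem[0x12]=0x58

MEM[0x21,0x1f,0x12] = b3 58 58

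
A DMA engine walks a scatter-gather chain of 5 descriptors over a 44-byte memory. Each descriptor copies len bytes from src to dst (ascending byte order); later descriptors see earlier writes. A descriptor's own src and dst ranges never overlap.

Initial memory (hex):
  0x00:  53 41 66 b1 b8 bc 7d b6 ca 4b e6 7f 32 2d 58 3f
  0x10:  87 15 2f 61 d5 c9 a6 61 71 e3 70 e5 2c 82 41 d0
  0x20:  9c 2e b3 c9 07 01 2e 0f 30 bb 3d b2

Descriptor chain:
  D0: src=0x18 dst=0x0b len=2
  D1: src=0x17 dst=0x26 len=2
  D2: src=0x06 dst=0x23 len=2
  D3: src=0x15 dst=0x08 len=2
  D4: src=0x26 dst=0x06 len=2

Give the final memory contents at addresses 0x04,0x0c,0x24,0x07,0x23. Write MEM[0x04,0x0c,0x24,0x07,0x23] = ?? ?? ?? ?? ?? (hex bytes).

MEM[0x04,0x0c,0x24,0x07,0x23] = b8 e3 b6 71 7d

D0: mem[0x0b..0x0c] <- [71 e3]
D1: mem[0x26..0x27] <- [61 71]
D2: mem[0x23..0x24] <- [7d b6]
D3: mem[0x08..0x09] <- [c9 a6]
D4: mem[0x06..0x07] <- [61 71]
query mem[0x04]=0xb8, mem[0x0c]=0xe3, mem[0x24]=0xb6, mem[0x07]=0x71, mem[0x23]=0x7d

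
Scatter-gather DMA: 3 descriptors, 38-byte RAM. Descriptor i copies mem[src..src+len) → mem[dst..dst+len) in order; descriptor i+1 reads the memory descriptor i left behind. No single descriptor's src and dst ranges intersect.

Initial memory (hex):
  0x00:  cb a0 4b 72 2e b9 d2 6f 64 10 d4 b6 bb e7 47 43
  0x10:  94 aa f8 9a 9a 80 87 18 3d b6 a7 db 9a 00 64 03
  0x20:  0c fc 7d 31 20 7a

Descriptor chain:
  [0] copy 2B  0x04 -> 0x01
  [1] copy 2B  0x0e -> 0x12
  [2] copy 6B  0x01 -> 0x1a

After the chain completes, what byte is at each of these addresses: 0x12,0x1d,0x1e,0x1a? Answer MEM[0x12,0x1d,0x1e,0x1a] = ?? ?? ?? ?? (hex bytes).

MEM[0x12,0x1d,0x1e,0x1a] = 47 2e b9 2e

  after D0: wrote 2B at 0x01 = 2eb9
  after D1: wrote 2B at 0x12 = 4743
  after D2: wrote 6B at 0x1a = 2eb9722eb9d2
query mem[0x12]=0x47, mem[0x1d]=0x2e, mem[0x1e]=0xb9, mem[0x1a]=0x2e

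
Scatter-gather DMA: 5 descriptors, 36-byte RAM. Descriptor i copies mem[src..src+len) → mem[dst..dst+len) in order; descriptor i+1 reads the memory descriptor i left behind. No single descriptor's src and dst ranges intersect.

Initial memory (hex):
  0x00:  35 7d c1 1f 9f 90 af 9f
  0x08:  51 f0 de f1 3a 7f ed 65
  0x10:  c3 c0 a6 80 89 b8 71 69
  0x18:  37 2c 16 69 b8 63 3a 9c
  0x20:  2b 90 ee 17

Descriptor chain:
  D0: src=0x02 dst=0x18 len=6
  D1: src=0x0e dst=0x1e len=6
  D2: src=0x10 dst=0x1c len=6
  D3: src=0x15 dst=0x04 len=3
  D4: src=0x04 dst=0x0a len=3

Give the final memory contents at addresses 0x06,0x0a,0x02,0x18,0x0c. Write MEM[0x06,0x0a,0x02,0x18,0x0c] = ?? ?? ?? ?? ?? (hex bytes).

[0] 0x02->0x18 len=6 : c1 1f 9f 90 af 9f
[1] 0x0e->0x1e len=6 : ed 65 c3 c0 a6 80
[2] 0x10->0x1c len=6 : c3 c0 a6 80 89 b8
[3] 0x15->0x04 len=3 : b8 71 69
[4] 0x04->0x0a len=3 : b8 71 69
query mem[0x06]=0x69, mem[0x0a]=0xb8, mem[0x02]=0xc1, mem[0x18]=0xc1, mem[0x0c]=0x69

MEM[0x06,0x0a,0x02,0x18,0x0c] = 69 b8 c1 c1 69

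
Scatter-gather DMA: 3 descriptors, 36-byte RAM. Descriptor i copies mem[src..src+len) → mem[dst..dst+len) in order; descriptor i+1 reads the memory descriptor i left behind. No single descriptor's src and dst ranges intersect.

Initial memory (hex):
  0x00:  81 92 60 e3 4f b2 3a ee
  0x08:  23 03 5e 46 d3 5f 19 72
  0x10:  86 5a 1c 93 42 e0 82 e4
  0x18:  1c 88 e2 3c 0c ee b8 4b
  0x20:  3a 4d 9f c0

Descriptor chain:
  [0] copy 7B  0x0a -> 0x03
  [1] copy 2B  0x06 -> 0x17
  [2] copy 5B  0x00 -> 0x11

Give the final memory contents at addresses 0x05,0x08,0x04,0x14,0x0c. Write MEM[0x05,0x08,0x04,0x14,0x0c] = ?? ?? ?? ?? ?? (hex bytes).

#0 dst[0x03+7] := {0x5e,0x46,0xd3,0x5f,0x19,0x72,0x86}
#1 dst[0x17+2] := {0x5f,0x19}
#2 dst[0x11+5] := {0x81,0x92,0x60,0x5e,0x46}
query mem[0x05]=0xd3, mem[0x08]=0x72, mem[0x04]=0x46, mem[0x14]=0x5e, mem[0x0c]=0xd3

MEM[0x05,0x08,0x04,0x14,0x0c] = d3 72 46 5e d3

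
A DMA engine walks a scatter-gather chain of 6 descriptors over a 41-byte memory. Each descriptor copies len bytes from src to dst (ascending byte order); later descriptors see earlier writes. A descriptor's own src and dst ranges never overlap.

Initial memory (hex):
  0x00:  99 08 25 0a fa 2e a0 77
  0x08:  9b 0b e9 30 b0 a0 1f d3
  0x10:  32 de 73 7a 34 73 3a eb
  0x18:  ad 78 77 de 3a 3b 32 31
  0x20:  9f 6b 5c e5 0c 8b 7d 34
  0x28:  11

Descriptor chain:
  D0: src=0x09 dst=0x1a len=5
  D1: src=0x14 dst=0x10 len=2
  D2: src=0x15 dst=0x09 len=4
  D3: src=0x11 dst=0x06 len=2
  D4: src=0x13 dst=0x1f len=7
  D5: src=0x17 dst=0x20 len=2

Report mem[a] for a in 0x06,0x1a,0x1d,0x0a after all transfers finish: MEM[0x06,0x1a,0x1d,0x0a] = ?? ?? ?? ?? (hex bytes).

  after D0: wrote 5B at 0x1a = 0be930b0a0
  after D1: wrote 2B at 0x10 = 3473
  after D2: wrote 4B at 0x09 = 733aebad
  after D3: wrote 2B at 0x06 = 7373
  after D4: wrote 7B at 0x1f = 7a34733aebad78
  after D5: wrote 2B at 0x20 = ebad
query mem[0x06]=0x73, mem[0x1a]=0x0b, mem[0x1d]=0xb0, mem[0x0a]=0x3a

MEM[0x06,0x1a,0x1d,0x0a] = 73 0b b0 3a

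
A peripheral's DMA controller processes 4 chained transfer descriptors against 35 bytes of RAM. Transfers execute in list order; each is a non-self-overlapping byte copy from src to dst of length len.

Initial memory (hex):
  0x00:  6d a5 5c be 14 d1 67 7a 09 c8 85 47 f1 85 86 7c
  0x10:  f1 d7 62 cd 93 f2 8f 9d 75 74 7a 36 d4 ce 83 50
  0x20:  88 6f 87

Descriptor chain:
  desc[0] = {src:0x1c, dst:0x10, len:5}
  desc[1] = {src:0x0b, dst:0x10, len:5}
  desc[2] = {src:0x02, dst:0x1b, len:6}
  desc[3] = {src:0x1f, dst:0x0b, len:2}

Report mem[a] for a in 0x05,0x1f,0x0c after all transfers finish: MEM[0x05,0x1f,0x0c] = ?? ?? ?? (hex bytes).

D0: mem[0x10..0x14] <- [d4 ce 83 50 88]
D1: mem[0x10..0x14] <- [47 f1 85 86 7c]
D2: mem[0x1b..0x20] <- [5c be 14 d1 67 7a]
D3: mem[0x0b..0x0c] <- [67 7a]
query mem[0x05]=0xd1, mem[0x1f]=0x67, mem[0x0c]=0x7a

MEM[0x05,0x1f,0x0c] = d1 67 7a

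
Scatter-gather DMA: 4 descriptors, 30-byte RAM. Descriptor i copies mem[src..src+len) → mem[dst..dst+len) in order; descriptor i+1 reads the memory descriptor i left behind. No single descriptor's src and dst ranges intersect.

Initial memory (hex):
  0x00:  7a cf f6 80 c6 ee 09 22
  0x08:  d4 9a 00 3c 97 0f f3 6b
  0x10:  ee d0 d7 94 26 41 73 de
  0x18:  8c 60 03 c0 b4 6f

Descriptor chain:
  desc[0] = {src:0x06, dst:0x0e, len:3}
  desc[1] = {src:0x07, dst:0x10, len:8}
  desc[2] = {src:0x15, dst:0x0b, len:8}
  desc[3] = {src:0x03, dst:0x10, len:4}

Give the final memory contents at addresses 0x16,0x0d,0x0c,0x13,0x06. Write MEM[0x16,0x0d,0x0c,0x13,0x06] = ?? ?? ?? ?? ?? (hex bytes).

MEM[0x16,0x0d,0x0c,0x13,0x06] = 0f 09 0f 09 09

[0] 0x06->0x0e len=3 : 09 22 d4
[1] 0x07->0x10 len=8 : 22 d4 9a 00 3c 97 0f 09
[2] 0x15->0x0b len=8 : 97 0f 09 8c 60 03 c0 b4
[3] 0x03->0x10 len=4 : 80 c6 ee 09
query mem[0x16]=0x0f, mem[0x0d]=0x09, mem[0x0c]=0x0f, mem[0x13]=0x09, mem[0x06]=0x09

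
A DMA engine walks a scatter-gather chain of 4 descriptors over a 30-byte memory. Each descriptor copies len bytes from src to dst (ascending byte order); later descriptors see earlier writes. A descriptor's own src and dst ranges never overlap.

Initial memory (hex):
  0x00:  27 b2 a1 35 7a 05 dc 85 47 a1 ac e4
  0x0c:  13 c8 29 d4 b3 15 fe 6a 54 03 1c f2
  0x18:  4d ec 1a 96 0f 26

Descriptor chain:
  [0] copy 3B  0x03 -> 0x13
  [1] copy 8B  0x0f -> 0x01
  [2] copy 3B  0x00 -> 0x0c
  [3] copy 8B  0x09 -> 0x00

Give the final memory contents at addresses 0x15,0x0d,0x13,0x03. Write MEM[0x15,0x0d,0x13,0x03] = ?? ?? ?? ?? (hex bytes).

D0: mem[0x13..0x15] <- [35 7a 05]
D1: mem[0x01..0x08] <- [d4 b3 15 fe 35 7a 05 1c]
D2: mem[0x0c..0x0e] <- [27 d4 b3]
D3: mem[0x00..0x07] <- [a1 ac e4 27 d4 b3 d4 b3]
query mem[0x15]=0x05, mem[0x0d]=0xd4, mem[0x13]=0x35, mem[0x03]=0x27

MEM[0x15,0x0d,0x13,0x03] = 05 d4 35 27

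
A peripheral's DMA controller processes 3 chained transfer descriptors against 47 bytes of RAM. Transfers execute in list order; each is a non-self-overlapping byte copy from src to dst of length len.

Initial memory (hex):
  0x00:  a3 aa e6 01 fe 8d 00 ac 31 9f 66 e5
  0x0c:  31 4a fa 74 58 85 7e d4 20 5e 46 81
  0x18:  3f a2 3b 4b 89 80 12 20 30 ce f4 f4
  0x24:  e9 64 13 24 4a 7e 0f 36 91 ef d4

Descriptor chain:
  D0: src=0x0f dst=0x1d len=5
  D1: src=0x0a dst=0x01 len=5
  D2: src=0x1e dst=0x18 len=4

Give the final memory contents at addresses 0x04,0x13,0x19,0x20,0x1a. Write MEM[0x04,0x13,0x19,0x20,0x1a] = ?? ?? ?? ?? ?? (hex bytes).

MEM[0x04,0x13,0x19,0x20,0x1a] = 4a d4 85 7e 7e

  after D0: wrote 5B at 0x1d = 7458857ed4
  after D1: wrote 5B at 0x01 = 66e5314afa
  after D2: wrote 4B at 0x18 = 58857ed4
query mem[0x04]=0x4a, mem[0x13]=0xd4, mem[0x19]=0x85, mem[0x20]=0x7e, mem[0x1a]=0x7e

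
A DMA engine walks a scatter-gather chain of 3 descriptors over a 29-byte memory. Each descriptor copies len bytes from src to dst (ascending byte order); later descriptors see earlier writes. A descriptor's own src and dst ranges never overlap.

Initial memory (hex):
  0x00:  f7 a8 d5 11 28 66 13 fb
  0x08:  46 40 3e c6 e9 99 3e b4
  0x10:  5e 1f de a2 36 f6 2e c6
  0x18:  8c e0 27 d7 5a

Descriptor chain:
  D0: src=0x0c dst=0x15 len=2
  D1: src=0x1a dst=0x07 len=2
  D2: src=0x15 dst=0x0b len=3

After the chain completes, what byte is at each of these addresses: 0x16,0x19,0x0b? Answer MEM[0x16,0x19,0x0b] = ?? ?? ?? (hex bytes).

  after D0: wrote 2B at 0x15 = e999
  after D1: wrote 2B at 0x07 = 27d7
  after D2: wrote 3B at 0x0b = e999c6
query mem[0x16]=0x99, mem[0x19]=0xe0, mem[0x0b]=0xe9

MEM[0x16,0x19,0x0b] = 99 e0 e9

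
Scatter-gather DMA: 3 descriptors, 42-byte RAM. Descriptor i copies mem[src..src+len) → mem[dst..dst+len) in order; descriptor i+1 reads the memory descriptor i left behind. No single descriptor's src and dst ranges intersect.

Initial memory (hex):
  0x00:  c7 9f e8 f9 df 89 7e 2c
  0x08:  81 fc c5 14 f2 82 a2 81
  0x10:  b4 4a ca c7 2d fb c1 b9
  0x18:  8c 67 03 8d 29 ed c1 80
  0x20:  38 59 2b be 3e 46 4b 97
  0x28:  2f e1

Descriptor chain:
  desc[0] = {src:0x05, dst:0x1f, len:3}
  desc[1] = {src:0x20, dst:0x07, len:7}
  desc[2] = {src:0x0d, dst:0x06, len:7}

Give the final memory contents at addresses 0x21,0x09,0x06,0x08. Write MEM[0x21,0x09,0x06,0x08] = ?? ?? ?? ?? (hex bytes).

MEM[0x21,0x09,0x06,0x08] = 2c b4 4b 81

#0 dst[0x1f+3] := {0x89,0x7e,0x2c}
#1 dst[0x07+7] := {0x7e,0x2c,0x2b,0xbe,0x3e,0x46,0x4b}
#2 dst[0x06+7] := {0x4b,0xa2,0x81,0xb4,0x4a,0xca,0xc7}
query mem[0x21]=0x2c, mem[0x09]=0xb4, mem[0x06]=0x4b, mem[0x08]=0x81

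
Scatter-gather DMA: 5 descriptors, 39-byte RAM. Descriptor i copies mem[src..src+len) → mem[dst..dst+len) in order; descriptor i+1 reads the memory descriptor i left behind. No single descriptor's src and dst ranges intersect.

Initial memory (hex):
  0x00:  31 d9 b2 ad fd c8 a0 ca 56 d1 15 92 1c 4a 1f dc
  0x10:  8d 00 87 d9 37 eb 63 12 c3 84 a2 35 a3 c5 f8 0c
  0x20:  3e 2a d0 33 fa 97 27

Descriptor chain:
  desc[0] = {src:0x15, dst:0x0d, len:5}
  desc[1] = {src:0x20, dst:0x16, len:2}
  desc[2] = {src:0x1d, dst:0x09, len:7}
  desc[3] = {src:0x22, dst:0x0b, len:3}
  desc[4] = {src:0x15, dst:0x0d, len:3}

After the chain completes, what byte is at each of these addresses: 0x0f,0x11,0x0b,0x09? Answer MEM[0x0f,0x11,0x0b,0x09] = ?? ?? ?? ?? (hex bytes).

[0] 0x15->0x0d len=5 : eb 63 12 c3 84
[1] 0x20->0x16 len=2 : 3e 2a
[2] 0x1d->0x09 len=7 : c5 f8 0c 3e 2a d0 33
[3] 0x22->0x0b len=3 : d0 33 fa
[4] 0x15->0x0d len=3 : eb 3e 2a
query mem[0x0f]=0x2a, mem[0x11]=0x84, mem[0x0b]=0xd0, mem[0x09]=0xc5

MEM[0x0f,0x11,0x0b,0x09] = 2a 84 d0 c5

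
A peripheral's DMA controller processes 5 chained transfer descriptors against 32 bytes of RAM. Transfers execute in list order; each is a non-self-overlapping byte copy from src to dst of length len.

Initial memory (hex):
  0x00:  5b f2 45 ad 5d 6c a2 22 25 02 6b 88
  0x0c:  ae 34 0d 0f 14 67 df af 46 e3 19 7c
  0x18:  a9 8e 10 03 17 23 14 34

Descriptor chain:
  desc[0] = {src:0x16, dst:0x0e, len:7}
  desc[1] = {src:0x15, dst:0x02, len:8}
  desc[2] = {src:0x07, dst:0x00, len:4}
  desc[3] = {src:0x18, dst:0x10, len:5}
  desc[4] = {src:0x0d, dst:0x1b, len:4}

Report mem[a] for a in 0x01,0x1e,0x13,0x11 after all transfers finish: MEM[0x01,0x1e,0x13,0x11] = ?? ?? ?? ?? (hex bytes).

#0 dst[0x0e+7] := {0x19,0x7c,0xa9,0x8e,0x10,0x03,0x17}
#1 dst[0x02+8] := {0xe3,0x19,0x7c,0xa9,0x8e,0x10,0x03,0x17}
#2 dst[0x00+4] := {0x10,0x03,0x17,0x6b}
#3 dst[0x10+5] := {0xa9,0x8e,0x10,0x03,0x17}
#4 dst[0x1b+4] := {0x34,0x19,0x7c,0xa9}
query mem[0x01]=0x03, mem[0x1e]=0xa9, mem[0x13]=0x03, mem[0x11]=0x8e

MEM[0x01,0x1e,0x13,0x11] = 03 a9 03 8e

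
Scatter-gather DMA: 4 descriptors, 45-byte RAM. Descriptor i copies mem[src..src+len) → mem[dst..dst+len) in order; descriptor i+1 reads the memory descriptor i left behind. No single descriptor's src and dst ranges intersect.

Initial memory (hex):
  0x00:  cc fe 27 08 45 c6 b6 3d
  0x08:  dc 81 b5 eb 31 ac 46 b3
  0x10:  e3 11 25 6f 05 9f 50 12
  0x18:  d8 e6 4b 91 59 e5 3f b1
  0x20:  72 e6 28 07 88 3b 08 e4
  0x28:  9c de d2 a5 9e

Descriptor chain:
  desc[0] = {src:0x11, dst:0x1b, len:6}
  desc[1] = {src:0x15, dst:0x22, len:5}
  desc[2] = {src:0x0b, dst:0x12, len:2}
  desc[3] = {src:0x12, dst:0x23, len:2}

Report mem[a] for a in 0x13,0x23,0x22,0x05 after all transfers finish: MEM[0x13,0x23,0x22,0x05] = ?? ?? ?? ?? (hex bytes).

#0 dst[0x1b+6] := {0x11,0x25,0x6f,0x05,0x9f,0x50}
#1 dst[0x22+5] := {0x9f,0x50,0x12,0xd8,0xe6}
#2 dst[0x12+2] := {0xeb,0x31}
#3 dst[0x23+2] := {0xeb,0x31}
query mem[0x13]=0x31, mem[0x23]=0xeb, mem[0x22]=0x9f, mem[0x05]=0xc6

MEM[0x13,0x23,0x22,0x05] = 31 eb 9f c6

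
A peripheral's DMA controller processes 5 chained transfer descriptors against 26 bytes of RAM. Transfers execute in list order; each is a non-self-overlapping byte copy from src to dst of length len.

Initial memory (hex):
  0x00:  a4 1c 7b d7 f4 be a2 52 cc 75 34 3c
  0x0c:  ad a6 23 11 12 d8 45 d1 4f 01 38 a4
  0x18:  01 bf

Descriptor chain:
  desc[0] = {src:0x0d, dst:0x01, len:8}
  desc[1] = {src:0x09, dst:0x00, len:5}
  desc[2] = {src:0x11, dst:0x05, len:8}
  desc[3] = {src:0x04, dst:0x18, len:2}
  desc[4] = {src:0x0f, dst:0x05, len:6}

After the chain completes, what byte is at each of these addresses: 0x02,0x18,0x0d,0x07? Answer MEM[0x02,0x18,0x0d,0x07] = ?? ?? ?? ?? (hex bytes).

  after D0: wrote 8B at 0x01 = a6231112d845d14f
  after D1: wrote 5B at 0x00 = 75343cada6
  after D2: wrote 8B at 0x05 = d845d14f0138a401
  after D3: wrote 2B at 0x18 = a6d8
  after D4: wrote 6B at 0x05 = 1112d845d14f
query mem[0x02]=0x3c, mem[0x18]=0xa6, mem[0x0d]=0xa6, mem[0x07]=0xd8

MEM[0x02,0x18,0x0d,0x07] = 3c a6 a6 d8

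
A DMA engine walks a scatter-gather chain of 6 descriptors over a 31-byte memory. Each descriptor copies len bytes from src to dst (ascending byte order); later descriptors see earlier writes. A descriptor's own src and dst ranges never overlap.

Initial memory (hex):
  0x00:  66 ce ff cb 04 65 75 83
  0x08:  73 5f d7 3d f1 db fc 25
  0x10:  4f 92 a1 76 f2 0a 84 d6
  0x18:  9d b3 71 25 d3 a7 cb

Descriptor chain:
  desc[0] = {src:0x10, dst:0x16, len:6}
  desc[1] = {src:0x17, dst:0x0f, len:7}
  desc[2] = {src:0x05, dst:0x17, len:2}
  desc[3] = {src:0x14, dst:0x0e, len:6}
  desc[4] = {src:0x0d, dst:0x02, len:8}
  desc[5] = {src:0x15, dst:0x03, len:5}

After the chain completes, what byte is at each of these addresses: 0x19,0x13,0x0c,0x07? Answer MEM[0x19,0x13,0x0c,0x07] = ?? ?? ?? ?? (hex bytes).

MEM[0x19,0x13,0x0c,0x07] = 76 76 f1 76

D0: mem[0x16..0x1b] <- [4f 92 a1 76 f2 0a]
D1: mem[0x0f..0x15] <- [92 a1 76 f2 0a d3 a7]
D2: mem[0x17..0x18] <- [65 75]
D3: mem[0x0e..0x13] <- [d3 a7 4f 65 75 76]
D4: mem[0x02..0x09] <- [db d3 a7 4f 65 75 76 d3]
D5: mem[0x03..0x07] <- [a7 4f 65 75 76]
query mem[0x19]=0x76, mem[0x13]=0x76, mem[0x0c]=0xf1, mem[0x07]=0x76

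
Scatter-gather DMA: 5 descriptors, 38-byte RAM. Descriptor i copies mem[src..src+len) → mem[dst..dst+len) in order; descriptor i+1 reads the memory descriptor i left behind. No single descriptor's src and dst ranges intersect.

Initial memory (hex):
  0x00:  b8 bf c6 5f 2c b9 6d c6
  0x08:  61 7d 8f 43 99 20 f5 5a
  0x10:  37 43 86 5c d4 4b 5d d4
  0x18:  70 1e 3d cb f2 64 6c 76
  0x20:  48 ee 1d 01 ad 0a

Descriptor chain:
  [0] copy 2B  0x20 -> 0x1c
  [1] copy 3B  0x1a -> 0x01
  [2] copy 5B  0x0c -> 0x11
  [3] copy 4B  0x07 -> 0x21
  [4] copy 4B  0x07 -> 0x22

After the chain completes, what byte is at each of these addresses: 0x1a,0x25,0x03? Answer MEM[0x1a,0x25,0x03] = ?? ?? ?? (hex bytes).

MEM[0x1a,0x25,0x03] = 3d 8f 48

#0 dst[0x1c+2] := {0x48,0xee}
#1 dst[0x01+3] := {0x3d,0xcb,0x48}
#2 dst[0x11+5] := {0x99,0x20,0xf5,0x5a,0x37}
#3 dst[0x21+4] := {0xc6,0x61,0x7d,0x8f}
#4 dst[0x22+4] := {0xc6,0x61,0x7d,0x8f}
query mem[0x1a]=0x3d, mem[0x25]=0x8f, mem[0x03]=0x48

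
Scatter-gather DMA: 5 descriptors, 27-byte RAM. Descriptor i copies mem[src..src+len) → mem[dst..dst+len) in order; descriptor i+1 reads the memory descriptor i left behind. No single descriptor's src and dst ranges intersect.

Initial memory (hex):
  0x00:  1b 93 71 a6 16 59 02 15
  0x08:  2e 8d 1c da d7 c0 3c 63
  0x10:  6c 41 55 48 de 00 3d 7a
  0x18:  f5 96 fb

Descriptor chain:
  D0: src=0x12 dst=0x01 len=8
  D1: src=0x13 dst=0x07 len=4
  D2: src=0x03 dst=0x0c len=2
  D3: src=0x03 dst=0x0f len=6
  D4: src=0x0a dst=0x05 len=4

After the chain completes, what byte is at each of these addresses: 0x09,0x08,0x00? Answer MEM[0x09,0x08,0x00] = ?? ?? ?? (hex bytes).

MEM[0x09,0x08,0x00] = 00 00 1b

D0: mem[0x01..0x08] <- [55 48 de 00 3d 7a f5 96]
D1: mem[0x07..0x0a] <- [48 de 00 3d]
D2: mem[0x0c..0x0d] <- [de 00]
D3: mem[0x0f..0x14] <- [de 00 3d 7a 48 de]
D4: mem[0x05..0x08] <- [3d da de 00]
query mem[0x09]=0x00, mem[0x08]=0x00, mem[0x00]=0x1b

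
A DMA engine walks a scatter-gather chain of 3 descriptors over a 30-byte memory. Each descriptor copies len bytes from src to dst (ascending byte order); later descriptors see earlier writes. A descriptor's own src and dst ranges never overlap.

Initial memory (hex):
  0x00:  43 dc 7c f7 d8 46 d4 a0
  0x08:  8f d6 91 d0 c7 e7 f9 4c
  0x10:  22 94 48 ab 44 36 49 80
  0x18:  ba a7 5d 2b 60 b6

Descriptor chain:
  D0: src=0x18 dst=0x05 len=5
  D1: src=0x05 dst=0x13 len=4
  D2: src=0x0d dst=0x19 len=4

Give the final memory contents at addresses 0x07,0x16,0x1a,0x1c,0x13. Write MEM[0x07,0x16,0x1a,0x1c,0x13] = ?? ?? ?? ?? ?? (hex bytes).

MEM[0x07,0x16,0x1a,0x1c,0x13] = 5d 2b f9 22 ba

  after D0: wrote 5B at 0x05 = baa75d2b60
  after D1: wrote 4B at 0x13 = baa75d2b
  after D2: wrote 4B at 0x19 = e7f94c22
query mem[0x07]=0x5d, mem[0x16]=0x2b, mem[0x1a]=0xf9, mem[0x1c]=0x22, mem[0x13]=0xba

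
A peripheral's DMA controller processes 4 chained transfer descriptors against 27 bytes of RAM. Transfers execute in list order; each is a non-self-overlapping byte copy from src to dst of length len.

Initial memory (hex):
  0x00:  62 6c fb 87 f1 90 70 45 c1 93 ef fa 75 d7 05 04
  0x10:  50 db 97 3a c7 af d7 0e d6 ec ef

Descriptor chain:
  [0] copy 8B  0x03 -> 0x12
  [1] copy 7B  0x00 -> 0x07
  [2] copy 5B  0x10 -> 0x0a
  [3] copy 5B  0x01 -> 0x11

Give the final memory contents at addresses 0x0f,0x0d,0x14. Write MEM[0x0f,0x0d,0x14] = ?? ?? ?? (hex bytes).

MEM[0x0f,0x0d,0x14] = 04 f1 f1

  after D0: wrote 8B at 0x12 = 87f1907045c193ef
  after D1: wrote 7B at 0x07 = 626cfb87f19070
  after D2: wrote 5B at 0x0a = 50db87f190
  after D3: wrote 5B at 0x11 = 6cfb87f190
query mem[0x0f]=0x04, mem[0x0d]=0xf1, mem[0x14]=0xf1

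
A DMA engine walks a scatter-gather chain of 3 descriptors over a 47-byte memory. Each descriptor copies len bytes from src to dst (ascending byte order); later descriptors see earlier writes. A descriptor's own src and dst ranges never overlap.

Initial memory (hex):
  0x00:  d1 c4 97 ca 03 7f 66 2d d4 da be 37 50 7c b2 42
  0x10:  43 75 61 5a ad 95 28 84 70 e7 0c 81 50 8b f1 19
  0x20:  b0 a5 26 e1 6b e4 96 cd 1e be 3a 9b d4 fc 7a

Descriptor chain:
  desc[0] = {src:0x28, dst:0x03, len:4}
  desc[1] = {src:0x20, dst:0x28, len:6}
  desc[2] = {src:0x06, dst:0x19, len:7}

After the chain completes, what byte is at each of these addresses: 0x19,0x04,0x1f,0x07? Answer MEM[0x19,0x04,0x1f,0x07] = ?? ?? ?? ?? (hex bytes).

[0] 0x28->0x03 len=4 : 1e be 3a 9b
[1] 0x20->0x28 len=6 : b0 a5 26 e1 6b e4
[2] 0x06->0x19 len=7 : 9b 2d d4 da be 37 50
query mem[0x19]=0x9b, mem[0x04]=0xbe, mem[0x1f]=0x50, mem[0x07]=0x2d

MEM[0x19,0x04,0x1f,0x07] = 9b be 50 2d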